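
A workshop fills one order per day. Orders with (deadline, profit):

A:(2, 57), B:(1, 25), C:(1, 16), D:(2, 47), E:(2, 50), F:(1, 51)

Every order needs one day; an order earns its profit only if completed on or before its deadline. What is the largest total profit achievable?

108

By profit: A(d2,57), F(d1,51), E(d2,50), D(d2,47), B(d1,25), C(d1,16)
A→slot 2; F→slot 1; E skipped; D skipped; B skipped; C skipped.
Profit = 51 + 57 = 108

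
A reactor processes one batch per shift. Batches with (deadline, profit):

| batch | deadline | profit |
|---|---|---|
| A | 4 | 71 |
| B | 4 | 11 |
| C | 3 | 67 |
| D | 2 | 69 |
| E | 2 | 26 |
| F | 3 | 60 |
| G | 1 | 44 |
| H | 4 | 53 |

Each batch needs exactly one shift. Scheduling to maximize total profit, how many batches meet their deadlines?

Profit order: A=71 D=69 C=67 F=60 H=53 G=44 E=26 B=11
Assign: A→slot 4, D→slot 2, C→slot 3, F→slot 1, H skipped, G skipped, E skipped, B skipped.
Slots: [1:F] [2:D] [3:C] [4:A]
4 of 8 scheduled.

4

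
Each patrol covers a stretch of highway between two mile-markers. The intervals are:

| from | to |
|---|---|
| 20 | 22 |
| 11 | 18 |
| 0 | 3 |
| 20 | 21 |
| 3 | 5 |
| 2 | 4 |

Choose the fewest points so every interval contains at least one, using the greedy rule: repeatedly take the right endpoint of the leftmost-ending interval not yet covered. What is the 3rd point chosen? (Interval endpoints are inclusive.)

Sort by right endpoint; whenever an interval is uncovered, place a point at its right end.
By right end: [0,3]  [2,4]  [3,5]  [11,18]  [20,21]  [20,22]
[0,3] uncovered → point at 3; [11,18] uncovered → point at 18; [20,21] uncovered → point at 21.
Points: 3, 18, 21 (3 total).

21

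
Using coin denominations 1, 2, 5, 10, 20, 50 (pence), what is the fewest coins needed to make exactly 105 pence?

3

105 = 2×50 + 1×5
Total coins = 2 + 1 = 3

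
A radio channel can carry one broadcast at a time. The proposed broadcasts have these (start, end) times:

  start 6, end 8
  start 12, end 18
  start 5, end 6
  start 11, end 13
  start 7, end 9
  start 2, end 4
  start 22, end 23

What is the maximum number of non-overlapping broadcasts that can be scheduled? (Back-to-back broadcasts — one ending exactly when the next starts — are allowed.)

Order by finish time; keep every interval that doesn't clash with the previous kept one.
By end time: (2,4), (5,6), (6,8), (7,9), (11,13), (12,18), (22,23).
Pick (2,4); next start ≥ 4 → (5,6); next start ≥ 6 → (6,8); next start ≥ 8 → (11,13); next start ≥ 13 → (22,23).
Selected 5 broadcasts.

5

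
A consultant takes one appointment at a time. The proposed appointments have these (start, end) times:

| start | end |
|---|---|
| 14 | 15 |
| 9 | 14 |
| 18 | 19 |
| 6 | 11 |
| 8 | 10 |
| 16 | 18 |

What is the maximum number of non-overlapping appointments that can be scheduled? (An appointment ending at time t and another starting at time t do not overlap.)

4

Sorted by end: (8,10)  (6,11)  (9,14)  (14,15)  (16,18)  (18,19)
take (8,10); take (14,15); take (16,18); take (18,19).
Selected 4 appointments.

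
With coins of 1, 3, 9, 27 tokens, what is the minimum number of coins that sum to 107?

Use the largest denomination that fits, subtract, and repeat.
107 = 3×27 + 2×9 + 2×3 + 2×1
Total coins = 3 + 2 + 2 + 2 = 9

9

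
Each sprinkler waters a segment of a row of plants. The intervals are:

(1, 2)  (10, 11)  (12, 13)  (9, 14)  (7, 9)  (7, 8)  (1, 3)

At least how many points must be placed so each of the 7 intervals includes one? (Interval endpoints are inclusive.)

Process intervals by earliest right end; each time one isn't hit yet, stab at its right endpoint.
By right end: [1,2]  [1,3]  [7,8]  [7,9]  [10,11]  [12,13]  [9,14]
[1,2] uncovered → point at 2; [7,8] uncovered → point at 8; [10,11] uncovered → point at 11; [12,13] uncovered → point at 13.
Points: 2, 8, 11, 13 (4 total).

4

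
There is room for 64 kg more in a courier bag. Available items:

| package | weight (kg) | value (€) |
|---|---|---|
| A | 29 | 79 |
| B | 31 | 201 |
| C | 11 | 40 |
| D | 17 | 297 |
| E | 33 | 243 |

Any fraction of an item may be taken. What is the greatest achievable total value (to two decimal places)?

630.77

Greedy by value/weight ratio, highest first.
Ratios (sorted): D 17.47, E 7.36, B 6.48, C 3.64, A 2.72
take D (17 @ 297); take E (33 @ 243); take 14/31 of B → 90.77. Capacity used 64/64.
Total value = 630.77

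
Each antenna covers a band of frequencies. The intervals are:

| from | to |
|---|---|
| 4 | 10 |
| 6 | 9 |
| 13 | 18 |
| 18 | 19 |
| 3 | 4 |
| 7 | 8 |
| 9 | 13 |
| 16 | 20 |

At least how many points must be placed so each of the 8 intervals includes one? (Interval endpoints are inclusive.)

Sort by right endpoint; whenever an interval is uncovered, place a point at its right end.
Sorted: [3,4] [7,8] [6,9] [4,10] [9,13] [13,18] [18,19] [16,20]
{[3,4]} hit by 4; {[7,8],[6,9],[4,10]} hit by 8; {[9,13],[13,18]} hit by 13; {[18,19],[16,20]} hit by 19.
Points: 4, 8, 13, 19 (4 total).

4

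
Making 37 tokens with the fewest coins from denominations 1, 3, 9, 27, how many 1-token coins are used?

1

Greedy: take as many of the largest coin as possible, then repeat with the remainder.
37 − 1×27→10 − 1×9→1 − 1×1→0
Count of 1: 1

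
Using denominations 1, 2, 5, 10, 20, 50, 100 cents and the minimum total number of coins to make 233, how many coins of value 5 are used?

0

233 − 2×100→33 − 1×20→13 − 1×10→3 − 1×2→1 − 1×1→0
Count of 5: 0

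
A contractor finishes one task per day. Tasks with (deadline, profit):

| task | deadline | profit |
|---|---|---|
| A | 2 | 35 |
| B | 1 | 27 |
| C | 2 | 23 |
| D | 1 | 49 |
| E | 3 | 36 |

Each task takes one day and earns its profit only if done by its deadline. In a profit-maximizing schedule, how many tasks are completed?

3

Profit order: D=49 E=36 A=35 B=27 C=23
Assign: D→slot 1, E→slot 3, A→slot 2, B skipped, C skipped.
Slots: [1:D] [2:A] [3:E]
3 of 5 scheduled.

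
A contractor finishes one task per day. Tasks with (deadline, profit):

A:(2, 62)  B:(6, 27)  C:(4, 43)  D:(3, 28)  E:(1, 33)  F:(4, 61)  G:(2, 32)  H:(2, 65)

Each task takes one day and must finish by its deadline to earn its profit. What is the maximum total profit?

258

Take jobs in profit order; each goes to the latest open slot no later than its deadline.
By profit: H(d2,65), A(d2,62), F(d4,61), C(d4,43), E(d1,33), G(d2,32), D(d3,28), B(d6,27)
H→slot 2; A→slot 1; F→slot 4; C→slot 3; E skipped; G skipped; D skipped; B→slot 6.
Profit = 62 + 65 + 43 + 61 + 27 = 258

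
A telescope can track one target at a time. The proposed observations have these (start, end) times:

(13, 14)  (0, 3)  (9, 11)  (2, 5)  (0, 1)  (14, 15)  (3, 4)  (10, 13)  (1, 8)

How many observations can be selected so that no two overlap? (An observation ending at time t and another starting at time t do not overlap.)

5

Sort by end time and greedily take each interval whose start is ≥ the last chosen end.
Sorted by end: (0,1)  (0,3)  (3,4)  (2,5)  (1,8)  (9,11)  (10,13)  (13,14)  (14,15)
take (0,1); take (3,4); skip (1,8); take (9,11); take (13,14); take (14,15).
Selected 5 observations.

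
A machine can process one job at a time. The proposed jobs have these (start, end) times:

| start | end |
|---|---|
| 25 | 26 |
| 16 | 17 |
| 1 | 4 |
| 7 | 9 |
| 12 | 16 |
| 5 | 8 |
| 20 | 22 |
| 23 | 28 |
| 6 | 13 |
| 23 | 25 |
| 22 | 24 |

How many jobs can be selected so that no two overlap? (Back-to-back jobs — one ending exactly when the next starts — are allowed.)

Sort by end time and greedily take each interval whose start is ≥ the last chosen end.
By end time: (1,4), (5,8), (7,9), (6,13), (12,16), (16,17), (20,22), (22,24), (23,25), (25,26), (23,28).
Pick (1,4); next start ≥ 4 → (5,8); next start ≥ 8 → (12,16); next start ≥ 16 → (16,17); next start ≥ 17 → (20,22); next start ≥ 22 → (22,24); next start ≥ 24 → (25,26).
Selected 7 jobs.

7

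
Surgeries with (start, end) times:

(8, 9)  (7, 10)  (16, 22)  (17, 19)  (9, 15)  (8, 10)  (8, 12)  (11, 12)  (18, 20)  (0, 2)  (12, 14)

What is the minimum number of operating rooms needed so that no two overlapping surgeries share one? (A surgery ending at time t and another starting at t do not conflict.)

Count concurrent intervals with a sweep; the peak is the room count.
starts: [0, 7, 8, 8, 8, 9, 11, 12, 16, 17, 18]
ends:   [2, 9, 10, 10, 12, 12, 14, 15, 19, 20, 22]
s0→1 e2→0 s7→1 s8→2 s8→3 s8→4  — peak 4.

4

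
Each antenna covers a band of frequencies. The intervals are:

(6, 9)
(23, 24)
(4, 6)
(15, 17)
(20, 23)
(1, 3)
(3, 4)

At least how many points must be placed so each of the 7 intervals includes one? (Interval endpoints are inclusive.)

Sorted: [1,3] [3,4] [4,6] [6,9] [15,17] [20,23] [23,24]
{[1,3],[3,4]} hit by 3; {[4,6],[6,9]} hit by 6; {[15,17]} hit by 17; {[20,23],[23,24]} hit by 23.
Points: 3, 6, 17, 23 (4 total).

4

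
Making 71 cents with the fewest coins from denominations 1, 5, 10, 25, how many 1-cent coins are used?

Use the largest denomination that fits, subtract, and repeat.
71 − 2×25→21 − 2×10→1 − 1×1→0
Count of 1: 1

1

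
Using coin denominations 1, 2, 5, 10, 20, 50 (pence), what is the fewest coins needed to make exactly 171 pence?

171 − 3×50→21 − 1×20→1 − 1×1→0
Total coins = 3 + 1 + 1 = 5

5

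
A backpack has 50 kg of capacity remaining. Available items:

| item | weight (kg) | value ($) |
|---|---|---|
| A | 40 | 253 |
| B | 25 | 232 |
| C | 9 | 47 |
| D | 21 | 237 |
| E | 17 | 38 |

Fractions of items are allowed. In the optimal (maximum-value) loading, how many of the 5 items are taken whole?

2

Sort by value per unit weight and fill in that order.
Ratios (sorted): D 11.29, B 9.28, A 6.33, C 5.22, E 2.24
take D (21 @ 237); take B (25 @ 232); take 4/40 of A → 25.30. Capacity used 50/50.
2 item(s) taken whole; one partial (take 4/40 of A).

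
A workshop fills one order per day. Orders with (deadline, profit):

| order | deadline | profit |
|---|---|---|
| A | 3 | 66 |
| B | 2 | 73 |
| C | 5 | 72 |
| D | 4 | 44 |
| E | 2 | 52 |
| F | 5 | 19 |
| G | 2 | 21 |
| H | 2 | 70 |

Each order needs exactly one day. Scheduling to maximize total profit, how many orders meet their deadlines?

5

Sort by profit descending; place each in the latest free slot ≤ its deadline.
By profit: B(d2,73), C(d5,72), H(d2,70), A(d3,66), E(d2,52), D(d4,44), G(d2,21), F(d5,19)
B→slot 2; C→slot 5; H→slot 1; A→slot 3; E skipped; D→slot 4; G skipped; F skipped.
5 of 8 scheduled.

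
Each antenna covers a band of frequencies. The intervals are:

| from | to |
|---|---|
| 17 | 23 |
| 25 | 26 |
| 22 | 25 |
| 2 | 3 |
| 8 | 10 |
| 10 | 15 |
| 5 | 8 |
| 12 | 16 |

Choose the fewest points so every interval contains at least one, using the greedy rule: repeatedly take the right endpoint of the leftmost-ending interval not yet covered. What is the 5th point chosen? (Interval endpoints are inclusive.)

Sort by right endpoint; whenever an interval is uncovered, place a point at its right end.
Sorted: [2,3] [5,8] [8,10] [10,15] [12,16] [17,23] [22,25] [25,26]
{[2,3]} hit by 3; {[5,8],[8,10]} hit by 8; {[10,15],[12,16]} hit by 15; {[17,23],[22,25]} hit by 23; {[25,26]} hit by 26.
Points: 3, 8, 15, 23, 26 (5 total).

26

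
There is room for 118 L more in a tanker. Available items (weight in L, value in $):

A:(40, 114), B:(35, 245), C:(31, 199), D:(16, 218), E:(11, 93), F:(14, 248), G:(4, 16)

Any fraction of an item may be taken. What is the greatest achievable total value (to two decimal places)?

Greedy by value/weight ratio, highest first.
Ratios (sorted): F 17.71, D 13.62, E 8.45, B 7.00, C 6.42, G 4.00, A 2.85
take F (14 @ 248); take D (16 @ 218); take E (11 @ 93); take B (35 @ 245); take C (31 @ 199); take G (4 @ 16); take 7/40 of A → 19.95. Capacity used 118/118.
Total value = 1038.95

1038.95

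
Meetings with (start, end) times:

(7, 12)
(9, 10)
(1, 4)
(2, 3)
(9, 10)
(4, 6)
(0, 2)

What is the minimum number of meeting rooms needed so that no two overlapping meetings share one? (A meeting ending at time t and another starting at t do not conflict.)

starts: [0, 1, 2, 4, 7, 9, 9]
ends:   [2, 3, 4, 6, 10, 10, 12]
s0→1 s1→2 e2→1 s2→2 e3→1 e4→0 s4→1 e6→0 s7→1 s9→2 s9→3  — peak 3.

3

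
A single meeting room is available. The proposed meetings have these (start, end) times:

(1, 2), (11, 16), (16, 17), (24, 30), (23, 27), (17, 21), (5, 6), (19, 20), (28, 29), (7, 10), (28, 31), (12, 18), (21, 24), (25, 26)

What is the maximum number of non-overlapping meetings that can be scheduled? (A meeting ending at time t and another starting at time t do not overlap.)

9

Greedy by earliest finish: after sorting by end time, pick each interval compatible with the last pick.
Sorted by end: (1,2)  (5,6)  (7,10)  (11,16)  (16,17)  (12,18)  (19,20)  (17,21)  (21,24)  (25,26)  (23,27)  (28,29)  (24,30)  (28,31)
take (1,2); take (5,6); take (7,10); take (11,16); take (16,17); skip (12,18); take (19,20); skip (17,21); take (21,24); take (25,26); take (28,29); skip (28,31).
Selected 9 meetings.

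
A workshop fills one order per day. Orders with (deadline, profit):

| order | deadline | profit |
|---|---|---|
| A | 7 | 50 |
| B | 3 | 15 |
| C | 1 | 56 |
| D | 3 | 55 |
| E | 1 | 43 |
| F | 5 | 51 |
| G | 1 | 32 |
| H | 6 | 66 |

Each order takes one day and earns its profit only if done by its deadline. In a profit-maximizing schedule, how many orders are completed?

6

Take jobs in profit order; each goes to the latest open slot no later than its deadline.
Profit order: H=66 C=56 D=55 F=51 A=50 E=43 G=32 B=15
Assign: H→slot 6, C→slot 1, D→slot 3, F→slot 5, A→slot 7, E skipped, G skipped, B→slot 2.
Slots: [1:C] [2:B] [3:D] [5:F] [6:H] [7:A]
6 of 8 scheduled.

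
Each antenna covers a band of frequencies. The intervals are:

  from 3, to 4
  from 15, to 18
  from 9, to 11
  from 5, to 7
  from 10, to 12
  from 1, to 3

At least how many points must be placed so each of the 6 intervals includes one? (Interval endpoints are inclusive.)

4

Sorted: [1,3] [3,4] [5,7] [9,11] [10,12] [15,18]
{[1,3],[3,4]} hit by 3; {[5,7]} hit by 7; {[9,11],[10,12]} hit by 11; {[15,18]} hit by 18.
Points: 3, 7, 11, 18 (4 total).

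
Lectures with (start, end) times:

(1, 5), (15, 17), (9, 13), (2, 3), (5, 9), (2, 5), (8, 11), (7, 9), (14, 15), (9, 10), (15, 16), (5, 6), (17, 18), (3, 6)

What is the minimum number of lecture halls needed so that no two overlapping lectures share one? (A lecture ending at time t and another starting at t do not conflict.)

Count concurrent intervals with a sweep; the peak is the room count.
starts: [1, 2, 2, 3, 5, 5, 7, 8, 9, 9, 14, 15, 15, 17]
ends:   [3, 5, 5, 6, 6, 9, 9, 10, 11, 13, 15, 16, 17, 18]
s1→1 s2→2 s2→3  — peak 3.

3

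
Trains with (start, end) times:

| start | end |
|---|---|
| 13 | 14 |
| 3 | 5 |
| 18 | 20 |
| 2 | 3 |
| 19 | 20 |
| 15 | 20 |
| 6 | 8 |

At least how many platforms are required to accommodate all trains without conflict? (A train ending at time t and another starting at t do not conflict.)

The answer is the maximum number of intervals overlapping at any instant.
Events (time:±→running): 2:+→1 3:-→0 3:+→1 5:-→0 6:+→1 8:-→0 13:+→1 14:-→0 15:+→1 18:+→2 19:+→3 … peak 3.

3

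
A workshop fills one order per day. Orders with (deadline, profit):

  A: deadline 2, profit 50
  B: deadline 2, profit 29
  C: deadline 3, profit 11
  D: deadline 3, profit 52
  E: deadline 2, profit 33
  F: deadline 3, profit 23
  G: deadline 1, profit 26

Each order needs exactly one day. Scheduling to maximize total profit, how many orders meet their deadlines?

Take jobs in profit order; each goes to the latest open slot no later than its deadline.
Profit order: D=52 A=50 E=33 B=29 G=26 F=23 C=11
Assign: D→slot 3, A→slot 2, E→slot 1, B skipped, G skipped, F skipped, C skipped.
Slots: [1:E] [2:A] [3:D]
3 of 7 scheduled.

3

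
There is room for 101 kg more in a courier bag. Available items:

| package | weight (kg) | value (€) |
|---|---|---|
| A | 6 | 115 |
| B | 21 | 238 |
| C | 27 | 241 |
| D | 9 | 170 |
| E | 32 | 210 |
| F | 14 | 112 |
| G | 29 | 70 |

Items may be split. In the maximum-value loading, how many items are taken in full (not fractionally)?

5

Order: A (115/6=19.17) > D (170/9=18.89) > B (238/21=11.33) > C (241/27=8.93) > F (112/14=8.00) > E (210/32=6.56) > G (70/29=2.41)
Fill: take A (6 @ 115) → take D (9 @ 170) → take B (21 @ 238) → take C (27 @ 241) → take F (14 @ 112) → take 24/32 of E → 157.50; 101/101 used.
5 item(s) taken whole; one partial (take 24/32 of E).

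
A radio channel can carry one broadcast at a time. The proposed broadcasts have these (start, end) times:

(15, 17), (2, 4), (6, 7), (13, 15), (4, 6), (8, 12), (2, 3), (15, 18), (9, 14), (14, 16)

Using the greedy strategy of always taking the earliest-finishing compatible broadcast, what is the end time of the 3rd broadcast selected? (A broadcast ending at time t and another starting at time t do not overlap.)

Sorted by end: (2,3)  (2,4)  (4,6)  (6,7)  (8,12)  (9,14)  (13,15)  (14,16)  (15,17)  (15,18)
take (2,3); take (4,6); take (6,7); take (8,12); skip (9,14); take (13,15); skip (14,16); take (15,17); skip (15,18).
Selected: (2,3) (4,6) (6,7) (8,12) (13,15) (15,17)

7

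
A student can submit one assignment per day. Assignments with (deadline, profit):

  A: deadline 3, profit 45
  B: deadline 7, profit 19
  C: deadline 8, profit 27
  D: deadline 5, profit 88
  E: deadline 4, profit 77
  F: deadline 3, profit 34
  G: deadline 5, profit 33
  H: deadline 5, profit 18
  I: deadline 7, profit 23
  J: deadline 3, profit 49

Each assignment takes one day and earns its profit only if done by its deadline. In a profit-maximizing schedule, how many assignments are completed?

8

Profit order: D=88 E=77 J=49 A=45 F=34 G=33 C=27 I=23 B=19 H=18
Assign: D→slot 5, E→slot 4, J→slot 3, A→slot 2, F→slot 1, G skipped, C→slot 8, I→slot 7, B→slot 6, H skipped.
Slots: [1:F] [2:A] [3:J] [4:E] [5:D] [6:B] [7:I] [8:C]
8 of 10 scheduled.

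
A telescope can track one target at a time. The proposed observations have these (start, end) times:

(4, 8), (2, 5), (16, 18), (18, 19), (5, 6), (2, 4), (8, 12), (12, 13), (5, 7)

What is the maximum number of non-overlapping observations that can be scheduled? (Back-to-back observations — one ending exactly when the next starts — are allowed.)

By end time: (2,4), (2,5), (5,6), (5,7), (4,8), (8,12), (12,13), (16,18), (18,19).
Pick (2,4); next start ≥ 4 → (5,6); next start ≥ 6 → (8,12); next start ≥ 12 → (12,13); next start ≥ 13 → (16,18); next start ≥ 18 → (18,19).
Selected 6 observations.

6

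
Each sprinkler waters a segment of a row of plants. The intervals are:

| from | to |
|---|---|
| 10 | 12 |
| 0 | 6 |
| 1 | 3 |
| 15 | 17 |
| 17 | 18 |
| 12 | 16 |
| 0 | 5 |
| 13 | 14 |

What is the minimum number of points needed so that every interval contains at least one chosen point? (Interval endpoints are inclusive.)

4

By right end: [1,3]  [0,5]  [0,6]  [10,12]  [13,14]  [12,16]  [15,17]  [17,18]
[1,3] uncovered → point at 3; [10,12] uncovered → point at 12; [13,14] uncovered → point at 14; [15,17] uncovered → point at 17.
Points: 3, 12, 14, 17 (4 total).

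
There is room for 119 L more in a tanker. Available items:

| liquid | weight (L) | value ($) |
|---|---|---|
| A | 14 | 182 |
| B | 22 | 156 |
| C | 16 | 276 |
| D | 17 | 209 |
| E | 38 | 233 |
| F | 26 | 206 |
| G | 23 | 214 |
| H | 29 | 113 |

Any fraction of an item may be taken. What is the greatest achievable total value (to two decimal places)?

Greedy by value/weight ratio, highest first.
Ratios (sorted): C 17.25, A 13.00, D 12.29, G 9.30, F 7.92, B 7.09, E 6.13, H 3.90
take C (16 @ 276); take A (14 @ 182); take D (17 @ 209); take G (23 @ 214); take F (26 @ 206); take B (22 @ 156); take 1/38 of E → 6.13. Capacity used 119/119.
Total value = 1249.13

1249.13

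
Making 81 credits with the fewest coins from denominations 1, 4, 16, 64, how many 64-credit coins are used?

1

Greedy: take as many of the largest coin as possible, then repeat with the remainder.
81 = 1×64 + 1×16 + 1×1
Count of 64: 1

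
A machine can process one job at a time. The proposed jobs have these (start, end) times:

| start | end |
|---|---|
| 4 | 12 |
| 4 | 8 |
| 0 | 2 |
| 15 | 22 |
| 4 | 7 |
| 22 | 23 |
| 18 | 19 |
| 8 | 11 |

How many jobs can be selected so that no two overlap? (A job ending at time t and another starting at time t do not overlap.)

5

Greedy by earliest finish: after sorting by end time, pick each interval compatible with the last pick.
Sorted by end: (0,2)  (4,7)  (4,8)  (8,11)  (4,12)  (18,19)  (15,22)  (22,23)
take (0,2); take (4,7); take (8,11); take (18,19); skip (15,22); take (22,23).
Selected 5 jobs.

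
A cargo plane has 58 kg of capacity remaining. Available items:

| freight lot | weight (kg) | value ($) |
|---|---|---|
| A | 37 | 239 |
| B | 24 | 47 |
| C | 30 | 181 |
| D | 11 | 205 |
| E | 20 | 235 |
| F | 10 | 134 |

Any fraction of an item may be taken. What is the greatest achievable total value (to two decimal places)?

683.81

Order: D (205/11=18.64) > F (134/10=13.40) > E (235/20=11.75) > A (239/37=6.46) > C (181/30=6.03) > B (47/24=1.96)
Fill: take D (11 @ 205) → take F (10 @ 134) → take E (20 @ 235) → take 17/37 of A → 109.81; 58/58 used.
Total value = 683.81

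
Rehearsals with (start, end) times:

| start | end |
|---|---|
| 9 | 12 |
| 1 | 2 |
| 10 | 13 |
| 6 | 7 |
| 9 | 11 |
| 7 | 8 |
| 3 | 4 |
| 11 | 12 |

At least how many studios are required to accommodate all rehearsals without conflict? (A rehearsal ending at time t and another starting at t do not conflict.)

Events (time:±→running): 1:+→1 2:-→0 3:+→1 4:-→0 6:+→1 7:-→0 7:+→1 8:-→0 9:+→1 9:+→2 10:+→3 … peak 3.

3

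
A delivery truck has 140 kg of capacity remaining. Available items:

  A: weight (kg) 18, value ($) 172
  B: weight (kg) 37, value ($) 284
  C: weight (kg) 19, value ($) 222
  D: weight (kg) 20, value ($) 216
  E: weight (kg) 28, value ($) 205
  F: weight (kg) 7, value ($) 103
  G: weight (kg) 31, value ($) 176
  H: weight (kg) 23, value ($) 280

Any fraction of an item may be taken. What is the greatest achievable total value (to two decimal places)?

1394.14

Sort by value per unit weight and fill in that order.
Order: F (103/7=14.71) > H (280/23=12.17) > C (222/19=11.68) > D (216/20=10.80) > A (172/18=9.56) > B (284/37=7.68) > E (205/28=7.32) > G (176/31=5.68)
Fill: take F (7 @ 103) → take H (23 @ 280) → take C (19 @ 222) → take D (20 @ 216) → take A (18 @ 172) → take B (37 @ 284) → take 16/28 of E → 117.14; 140/140 used.
Total value = 1394.14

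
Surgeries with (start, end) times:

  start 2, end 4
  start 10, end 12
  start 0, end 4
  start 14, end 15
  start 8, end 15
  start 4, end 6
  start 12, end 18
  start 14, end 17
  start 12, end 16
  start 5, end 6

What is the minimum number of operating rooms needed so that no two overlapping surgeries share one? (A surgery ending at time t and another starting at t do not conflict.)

Events (time:±→running): 0:+→1 2:+→2 4:-→1 4:-→0 4:+→1 5:+→2 6:-→1 6:-→0 8:+→1 10:+→2 12:-→1 12:+→2 12:+→3 14:+→4 14:+→5 … peak 5.

5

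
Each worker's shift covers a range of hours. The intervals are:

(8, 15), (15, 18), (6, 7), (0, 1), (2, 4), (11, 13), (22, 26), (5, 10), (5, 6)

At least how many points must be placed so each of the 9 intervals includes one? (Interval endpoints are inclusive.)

6

Process intervals by earliest right end; each time one isn't hit yet, stab at its right endpoint.
Sorted: [0,1] [2,4] [5,6] [6,7] [5,10] [11,13] [8,15] [15,18] [22,26]
{[0,1]} hit by 1; {[2,4]} hit by 4; {[5,6],[6,7],[5,10]} hit by 6; {[11,13],[8,15]} hit by 13; {[15,18]} hit by 18; {[22,26]} hit by 26.
Points: 1, 4, 6, 13, 18, 26 (6 total).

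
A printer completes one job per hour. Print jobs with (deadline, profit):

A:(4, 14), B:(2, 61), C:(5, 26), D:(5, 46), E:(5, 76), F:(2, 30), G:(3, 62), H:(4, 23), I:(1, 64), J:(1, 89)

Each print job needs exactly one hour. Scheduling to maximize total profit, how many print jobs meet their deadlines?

By profit: J(d1,89), E(d5,76), I(d1,64), G(d3,62), B(d2,61), D(d5,46), F(d2,30), C(d5,26), H(d4,23), A(d4,14)
J→slot 1; E→slot 5; I skipped; G→slot 3; B→slot 2; D→slot 4; F skipped; C skipped; H skipped; A skipped.
5 of 10 scheduled.

5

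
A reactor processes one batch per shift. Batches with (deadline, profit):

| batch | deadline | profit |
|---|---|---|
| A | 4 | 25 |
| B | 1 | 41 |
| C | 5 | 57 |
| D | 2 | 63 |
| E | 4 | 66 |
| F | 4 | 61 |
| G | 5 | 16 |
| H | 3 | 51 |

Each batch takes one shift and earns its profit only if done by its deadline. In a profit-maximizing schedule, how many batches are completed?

5

Sort by profit descending; place each in the latest free slot ≤ its deadline.
By profit: E(d4,66), D(d2,63), F(d4,61), C(d5,57), H(d3,51), B(d1,41), A(d4,25), G(d5,16)
E→slot 4; D→slot 2; F→slot 3; C→slot 5; H→slot 1; B skipped; A skipped; G skipped.
5 of 8 scheduled.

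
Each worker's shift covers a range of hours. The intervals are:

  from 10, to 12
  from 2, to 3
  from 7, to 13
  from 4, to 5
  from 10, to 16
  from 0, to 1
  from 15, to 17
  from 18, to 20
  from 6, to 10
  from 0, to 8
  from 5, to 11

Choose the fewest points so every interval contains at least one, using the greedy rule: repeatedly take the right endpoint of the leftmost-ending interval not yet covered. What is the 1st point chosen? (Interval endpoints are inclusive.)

By right end: [0,1]  [2,3]  [4,5]  [0,8]  [6,10]  [5,11]  [10,12]  [7,13]  [10,16]  [15,17]  [18,20]
[0,1] uncovered → point at 1; [2,3] uncovered → point at 3; [4,5] uncovered → point at 5; [6,10] uncovered → point at 10; [15,17] uncovered → point at 17; [18,20] uncovered → point at 20.
Points: 1, 3, 5, 10, 17, 20 (6 total).

1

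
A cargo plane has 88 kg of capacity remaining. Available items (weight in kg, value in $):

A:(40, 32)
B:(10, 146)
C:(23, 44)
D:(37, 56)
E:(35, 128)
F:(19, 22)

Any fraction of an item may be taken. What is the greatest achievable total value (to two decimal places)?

Sort by value per unit weight and fill in that order.
Ratios (sorted): B 14.60, E 3.66, C 1.91, D 1.51, F 1.16, A 0.80
take B (10 @ 146); take E (35 @ 128); take C (23 @ 44); take 20/37 of D → 30.27. Capacity used 88/88.
Total value = 348.27

348.27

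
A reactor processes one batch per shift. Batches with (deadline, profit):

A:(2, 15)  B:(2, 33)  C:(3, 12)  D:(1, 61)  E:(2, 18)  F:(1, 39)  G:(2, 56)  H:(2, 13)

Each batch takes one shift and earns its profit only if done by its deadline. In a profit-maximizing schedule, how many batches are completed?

3

Sort by profit descending; place each in the latest free slot ≤ its deadline.
Profit order: D=61 G=56 F=39 B=33 E=18 A=15 H=13 C=12
Assign: D→slot 1, G→slot 2, F skipped, B skipped, E skipped, A skipped, H skipped, C→slot 3.
Slots: [1:D] [2:G] [3:C]
3 of 8 scheduled.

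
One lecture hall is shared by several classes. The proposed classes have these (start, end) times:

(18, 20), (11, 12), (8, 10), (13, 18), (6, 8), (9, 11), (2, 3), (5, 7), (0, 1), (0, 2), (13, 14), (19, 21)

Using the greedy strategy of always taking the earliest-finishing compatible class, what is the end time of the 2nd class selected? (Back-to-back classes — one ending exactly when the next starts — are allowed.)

3

By end time: (0,1), (0,2), (2,3), (5,7), (6,8), (8,10), (9,11), (11,12), (13,14), (13,18), (18,20), (19,21).
Pick (0,1); next start ≥ 1 → (2,3); next start ≥ 3 → (5,7); next start ≥ 7 → (8,10); next start ≥ 10 → (11,12); next start ≥ 12 → (13,14); next start ≥ 14 → (18,20).
Selected: (0,1) (2,3) (5,7) (8,10) (11,12) (13,14) (18,20)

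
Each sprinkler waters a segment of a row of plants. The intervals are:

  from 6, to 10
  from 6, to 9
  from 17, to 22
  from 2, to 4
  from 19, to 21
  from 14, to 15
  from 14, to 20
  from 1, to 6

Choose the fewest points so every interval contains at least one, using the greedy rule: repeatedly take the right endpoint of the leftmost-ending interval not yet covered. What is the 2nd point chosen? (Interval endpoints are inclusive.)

Sorted: [2,4] [1,6] [6,9] [6,10] [14,15] [14,20] [19,21] [17,22]
{[2,4],[1,6]} hit by 4; {[6,9],[6,10]} hit by 9; {[14,15],[14,20]} hit by 15; {[19,21],[17,22]} hit by 21.
Points: 4, 9, 15, 21 (4 total).

9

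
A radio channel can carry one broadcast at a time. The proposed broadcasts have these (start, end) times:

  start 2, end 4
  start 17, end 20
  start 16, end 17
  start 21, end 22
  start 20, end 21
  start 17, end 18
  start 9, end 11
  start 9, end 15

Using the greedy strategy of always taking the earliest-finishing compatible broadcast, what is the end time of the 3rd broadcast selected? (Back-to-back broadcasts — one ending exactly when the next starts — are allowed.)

Sort by end time and greedily take each interval whose start is ≥ the last chosen end.
Sorted by end: (2,4)  (9,11)  (9,15)  (16,17)  (17,18)  (17,20)  (20,21)  (21,22)
take (2,4); take (9,11); take (16,17); take (17,18); take (20,21); take (21,22).
Selected: (2,4) (9,11) (16,17) (17,18) (20,21) (21,22)

17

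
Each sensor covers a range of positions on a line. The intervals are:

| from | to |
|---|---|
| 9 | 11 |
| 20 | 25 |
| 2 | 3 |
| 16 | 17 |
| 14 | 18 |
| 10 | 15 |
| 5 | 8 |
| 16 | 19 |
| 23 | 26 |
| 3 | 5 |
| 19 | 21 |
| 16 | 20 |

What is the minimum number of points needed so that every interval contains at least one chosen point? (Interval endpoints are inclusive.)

6

Process intervals by earliest right end; each time one isn't hit yet, stab at its right endpoint.
Sorted: [2,3] [3,5] [5,8] [9,11] [10,15] [16,17] [14,18] [16,19] [16,20] [19,21] [20,25] [23,26]
{[2,3],[3,5]} hit by 3; {[5,8]} hit by 8; {[9,11],[10,15]} hit by 11; {[16,17],[14,18],[16,19],[16,20]} hit by 17; {[19,21],[20,25]} hit by 21; {[23,26]} hit by 26.
Points: 3, 8, 11, 17, 21, 26 (6 total).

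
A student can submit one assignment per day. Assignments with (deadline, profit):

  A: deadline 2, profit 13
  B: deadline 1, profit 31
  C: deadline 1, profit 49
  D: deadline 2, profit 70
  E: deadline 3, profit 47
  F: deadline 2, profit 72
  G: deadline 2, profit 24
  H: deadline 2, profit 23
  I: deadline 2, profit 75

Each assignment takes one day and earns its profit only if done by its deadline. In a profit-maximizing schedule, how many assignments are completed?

Profit order: I=75 F=72 D=70 C=49 E=47 B=31 G=24 H=23 A=13
Assign: I→slot 2, F→slot 1, D skipped, C skipped, E→slot 3, B skipped, G skipped, H skipped, A skipped.
Slots: [1:F] [2:I] [3:E]
3 of 9 scheduled.

3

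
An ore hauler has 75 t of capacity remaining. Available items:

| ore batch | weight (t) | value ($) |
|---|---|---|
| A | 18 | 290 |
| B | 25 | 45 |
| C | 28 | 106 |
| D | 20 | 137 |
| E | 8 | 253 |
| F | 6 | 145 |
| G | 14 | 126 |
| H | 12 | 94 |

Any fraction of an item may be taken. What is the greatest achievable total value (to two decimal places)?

Greedy by value/weight ratio, highest first.
Order: E (253/8=31.62) > F (145/6=24.17) > A (290/18=16.11) > G (126/14=9.00) > H (94/12=7.83) > D (137/20=6.85) > C (106/28=3.79) > B (45/25=1.80)
Fill: take E (8 @ 253) → take F (6 @ 145) → take A (18 @ 290) → take G (14 @ 126) → take H (12 @ 94) → take 17/20 of D → 116.45; 75/75 used.
Total value = 1024.45

1024.45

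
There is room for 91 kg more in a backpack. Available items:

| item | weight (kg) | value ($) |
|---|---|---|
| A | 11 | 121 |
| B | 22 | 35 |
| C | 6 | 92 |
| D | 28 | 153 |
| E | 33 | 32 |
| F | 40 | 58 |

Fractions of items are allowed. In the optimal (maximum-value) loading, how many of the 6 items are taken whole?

4

Greedy by value/weight ratio, highest first.
Order: C (92/6=15.33) > A (121/11=11.00) > D (153/28=5.46) > B (35/22=1.59) > F (58/40=1.45) > E (32/33=0.97)
Fill: take C (6 @ 92) → take A (11 @ 121) → take D (28 @ 153) → take B (22 @ 35) → take 24/40 of F → 34.80; 91/91 used.
4 item(s) taken whole; one partial (take 24/40 of F).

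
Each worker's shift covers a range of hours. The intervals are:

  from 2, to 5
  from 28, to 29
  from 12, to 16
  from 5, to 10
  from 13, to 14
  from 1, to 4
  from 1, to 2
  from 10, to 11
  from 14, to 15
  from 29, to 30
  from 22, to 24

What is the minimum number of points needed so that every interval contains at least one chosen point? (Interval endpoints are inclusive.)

5

Process intervals by earliest right end; each time one isn't hit yet, stab at its right endpoint.
By right end: [1,2]  [1,4]  [2,5]  [5,10]  [10,11]  [13,14]  [14,15]  [12,16]  [22,24]  [28,29]  [29,30]
[1,2] uncovered → point at 2; [5,10] uncovered → point at 10; [13,14] uncovered → point at 14; [22,24] uncovered → point at 24; [28,29] uncovered → point at 29.
Points: 2, 10, 14, 24, 29 (5 total).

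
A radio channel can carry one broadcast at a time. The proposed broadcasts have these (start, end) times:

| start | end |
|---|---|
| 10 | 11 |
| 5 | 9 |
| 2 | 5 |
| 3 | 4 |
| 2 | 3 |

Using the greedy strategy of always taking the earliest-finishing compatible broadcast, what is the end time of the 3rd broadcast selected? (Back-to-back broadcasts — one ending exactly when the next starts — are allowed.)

Sorted by end: (2,3)  (3,4)  (2,5)  (5,9)  (10,11)
take (2,3); take (3,4); take (5,9); take (10,11).
Selected: (2,3) (3,4) (5,9) (10,11)

9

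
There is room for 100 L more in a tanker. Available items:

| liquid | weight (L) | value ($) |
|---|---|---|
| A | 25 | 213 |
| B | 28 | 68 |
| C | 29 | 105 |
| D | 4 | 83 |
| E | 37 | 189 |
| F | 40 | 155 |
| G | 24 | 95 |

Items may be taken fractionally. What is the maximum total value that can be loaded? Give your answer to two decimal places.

618.75

Sort by value per unit weight and fill in that order.
Order: D (83/4=20.75) > A (213/25=8.52) > E (189/37=5.11) > G (95/24=3.96) > F (155/40=3.88) > C (105/29=3.62) > B (68/28=2.43)
Fill: take D (4 @ 83) → take A (25 @ 213) → take E (37 @ 189) → take G (24 @ 95) → take 10/40 of F → 38.75; 100/100 used.
Total value = 618.75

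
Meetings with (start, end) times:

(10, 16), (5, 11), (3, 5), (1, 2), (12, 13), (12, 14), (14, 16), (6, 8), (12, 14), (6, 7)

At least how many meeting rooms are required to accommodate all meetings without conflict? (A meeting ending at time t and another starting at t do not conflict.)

Count concurrent intervals with a sweep; the peak is the room count.
Events (time:±→running): 1:+→1 2:-→0 3:+→1 5:-→0 5:+→1 6:+→2 6:+→3 7:-→2 8:-→1 10:+→2 11:-→1 12:+→2 12:+→3 12:+→4 … peak 4.

4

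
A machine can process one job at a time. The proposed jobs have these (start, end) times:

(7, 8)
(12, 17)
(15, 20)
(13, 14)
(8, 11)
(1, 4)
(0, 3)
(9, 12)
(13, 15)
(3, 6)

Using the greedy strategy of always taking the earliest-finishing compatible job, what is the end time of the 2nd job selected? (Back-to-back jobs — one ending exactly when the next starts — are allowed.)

6

Sorted by end: (0,3)  (1,4)  (3,6)  (7,8)  (8,11)  (9,12)  (13,14)  (13,15)  (12,17)  (15,20)
take (0,3); take (3,6); take (7,8); take (8,11); take (13,14); take (15,20).
Selected: (0,3) (3,6) (7,8) (8,11) (13,14) (15,20)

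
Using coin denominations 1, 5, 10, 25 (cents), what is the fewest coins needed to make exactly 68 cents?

7

Greedy: take as many of the largest coin as possible, then repeat with the remainder.
68 − 2×25→18 − 1×10→8 − 1×5→3 − 3×1→0
Total coins = 2 + 1 + 1 + 3 = 7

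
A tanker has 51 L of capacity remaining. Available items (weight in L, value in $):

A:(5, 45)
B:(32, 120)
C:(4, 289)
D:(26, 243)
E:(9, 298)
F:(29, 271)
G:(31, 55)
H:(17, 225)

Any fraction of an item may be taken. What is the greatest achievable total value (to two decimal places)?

1008.27

Greedy by value/weight ratio, highest first.
Ratios (sorted): C 72.25, E 33.11, H 13.24, D 9.35, F 9.34, A 9.00, B 3.75, G 1.77
take C (4 @ 289); take E (9 @ 298); take H (17 @ 225); take 21/26 of D → 196.27. Capacity used 51/51.
Total value = 1008.27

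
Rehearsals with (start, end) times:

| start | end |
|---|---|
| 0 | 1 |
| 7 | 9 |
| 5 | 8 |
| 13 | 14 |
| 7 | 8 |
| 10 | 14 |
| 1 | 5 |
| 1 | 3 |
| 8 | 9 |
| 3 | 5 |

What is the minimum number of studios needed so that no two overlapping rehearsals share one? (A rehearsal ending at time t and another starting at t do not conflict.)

starts: [0, 1, 1, 3, 5, 7, 7, 8, 10, 13]
ends:   [1, 3, 5, 5, 8, 8, 9, 9, 14, 14]
s0→1 e1→0 s1→1 s1→2 e3→1 s3→2 e5→1 e5→0 s5→1 s7→2 s7→3  — peak 3.

3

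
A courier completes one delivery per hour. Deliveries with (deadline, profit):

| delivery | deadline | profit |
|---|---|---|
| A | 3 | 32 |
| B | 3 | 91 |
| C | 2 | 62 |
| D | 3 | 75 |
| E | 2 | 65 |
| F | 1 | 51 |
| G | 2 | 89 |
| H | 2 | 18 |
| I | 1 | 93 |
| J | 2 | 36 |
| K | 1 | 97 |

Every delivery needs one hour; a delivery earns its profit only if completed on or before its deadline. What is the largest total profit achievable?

Take jobs in profit order; each goes to the latest open slot no later than its deadline.
By profit: K(d1,97), I(d1,93), B(d3,91), G(d2,89), D(d3,75), E(d2,65), C(d2,62), F(d1,51), J(d2,36), A(d3,32), H(d2,18)
K→slot 1; I skipped; B→slot 3; G→slot 2; D skipped; E skipped; C skipped; F skipped; J skipped; A skipped; H skipped.
Profit = 97 + 89 + 91 = 277

277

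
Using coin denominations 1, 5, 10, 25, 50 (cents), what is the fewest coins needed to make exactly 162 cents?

6

Greedy: take as many of the largest coin as possible, then repeat with the remainder.
162 = 3×50 + 1×10 + 2×1
Total coins = 3 + 1 + 2 = 6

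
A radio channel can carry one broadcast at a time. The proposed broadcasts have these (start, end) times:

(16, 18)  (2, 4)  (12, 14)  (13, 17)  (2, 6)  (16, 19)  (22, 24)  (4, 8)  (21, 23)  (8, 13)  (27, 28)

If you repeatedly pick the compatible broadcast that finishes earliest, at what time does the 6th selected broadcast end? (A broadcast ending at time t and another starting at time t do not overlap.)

28

Greedy by earliest finish: after sorting by end time, pick each interval compatible with the last pick.
Sorted by end: (2,4)  (2,6)  (4,8)  (8,13)  (12,14)  (13,17)  (16,18)  (16,19)  (21,23)  (22,24)  (27,28)
take (2,4); take (4,8); take (8,13); take (13,17); skip (16,19); take (21,23); take (27,28).
Selected: (2,4) (4,8) (8,13) (13,17) (21,23) (27,28)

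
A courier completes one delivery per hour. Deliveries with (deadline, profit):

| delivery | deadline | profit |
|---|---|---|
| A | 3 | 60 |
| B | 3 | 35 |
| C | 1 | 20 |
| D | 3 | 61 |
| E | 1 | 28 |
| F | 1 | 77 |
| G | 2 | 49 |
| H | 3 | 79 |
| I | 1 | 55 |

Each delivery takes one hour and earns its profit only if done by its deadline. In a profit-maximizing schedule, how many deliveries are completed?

3

Profit order: H=79 F=77 D=61 A=60 I=55 G=49 B=35 E=28 C=20
Assign: H→slot 3, F→slot 1, D→slot 2, A skipped, I skipped, G skipped, B skipped, E skipped, C skipped.
Slots: [1:F] [2:D] [3:H]
3 of 9 scheduled.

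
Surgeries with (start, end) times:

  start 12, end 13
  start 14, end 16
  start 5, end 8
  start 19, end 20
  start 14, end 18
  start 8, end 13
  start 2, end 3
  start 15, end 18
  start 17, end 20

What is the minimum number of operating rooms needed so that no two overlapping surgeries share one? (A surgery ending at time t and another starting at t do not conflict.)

starts: [2, 5, 8, 12, 14, 14, 15, 17, 19]
ends:   [3, 8, 13, 13, 16, 18, 18, 20, 20]
s2→1 e3→0 s5→1 e8→0 s8→1 s12→2 e13→1 e13→0 s14→1 s14→2 s15→3  — peak 3.

3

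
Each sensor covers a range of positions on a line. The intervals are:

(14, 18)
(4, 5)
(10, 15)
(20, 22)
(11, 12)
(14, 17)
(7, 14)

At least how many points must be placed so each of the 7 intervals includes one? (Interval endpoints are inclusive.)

4

Sort by right endpoint; whenever an interval is uncovered, place a point at its right end.
Sorted: [4,5] [11,12] [7,14] [10,15] [14,17] [14,18] [20,22]
{[4,5]} hit by 5; {[11,12],[7,14],[10,15]} hit by 12; {[14,17],[14,18]} hit by 17; {[20,22]} hit by 22.
Points: 5, 12, 17, 22 (4 total).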